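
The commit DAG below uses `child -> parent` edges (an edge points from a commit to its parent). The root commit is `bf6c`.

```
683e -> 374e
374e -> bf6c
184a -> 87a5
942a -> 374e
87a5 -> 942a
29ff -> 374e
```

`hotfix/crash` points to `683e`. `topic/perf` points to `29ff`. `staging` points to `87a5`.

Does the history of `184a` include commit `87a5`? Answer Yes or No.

Yes

Ancestors of 184a (commits reachable by following parents): {184a, 374e, 87a5, 942a, bf6c}.
87a5 is in that set, so it is an ancestor of 184a.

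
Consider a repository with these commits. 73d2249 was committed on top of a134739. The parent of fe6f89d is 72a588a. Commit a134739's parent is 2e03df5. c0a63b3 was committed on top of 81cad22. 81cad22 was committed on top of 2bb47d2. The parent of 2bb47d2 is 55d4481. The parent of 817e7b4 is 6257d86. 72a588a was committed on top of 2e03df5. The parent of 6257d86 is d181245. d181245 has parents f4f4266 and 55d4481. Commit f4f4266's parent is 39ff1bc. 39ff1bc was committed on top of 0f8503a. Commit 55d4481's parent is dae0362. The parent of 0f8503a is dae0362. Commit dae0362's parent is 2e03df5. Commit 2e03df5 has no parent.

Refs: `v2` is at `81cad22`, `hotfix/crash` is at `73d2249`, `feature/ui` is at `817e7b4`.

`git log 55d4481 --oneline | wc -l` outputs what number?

Walking parent pointers from 55d4481: reachable set = {2e03df5, 55d4481, dae0362}.
That is 3 commits.

3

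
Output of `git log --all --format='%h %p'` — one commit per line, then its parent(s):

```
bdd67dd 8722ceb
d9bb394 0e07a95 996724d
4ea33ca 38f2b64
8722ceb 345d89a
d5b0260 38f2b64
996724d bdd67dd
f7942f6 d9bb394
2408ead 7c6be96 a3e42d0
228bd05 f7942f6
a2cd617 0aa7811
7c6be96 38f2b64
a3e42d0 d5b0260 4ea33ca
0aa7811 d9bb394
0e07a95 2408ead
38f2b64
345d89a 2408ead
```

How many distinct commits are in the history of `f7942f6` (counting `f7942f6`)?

13

Walking parent pointers from f7942f6: reachable set = {0e07a95, 2408ead, 345d89a, 38f2b64, 4ea33ca, 7c6be96, 8722ceb, 996724d, a3e42d0, bdd67dd, d5b0260, d9bb394, f7942f6}.
That is 13 commits.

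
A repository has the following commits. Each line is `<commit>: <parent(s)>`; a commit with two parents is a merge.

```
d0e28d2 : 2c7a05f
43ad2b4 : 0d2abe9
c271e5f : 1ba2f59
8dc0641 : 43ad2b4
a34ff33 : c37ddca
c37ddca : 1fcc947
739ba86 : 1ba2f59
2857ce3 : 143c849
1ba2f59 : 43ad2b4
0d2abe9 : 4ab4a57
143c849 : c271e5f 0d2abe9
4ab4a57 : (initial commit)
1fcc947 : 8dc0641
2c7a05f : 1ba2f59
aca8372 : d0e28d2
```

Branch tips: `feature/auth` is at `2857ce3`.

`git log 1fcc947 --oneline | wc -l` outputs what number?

5

Walking parent pointers from 1fcc947: reachable set = {0d2abe9, 1fcc947, 43ad2b4, 4ab4a57, 8dc0641}.
That is 5 commits.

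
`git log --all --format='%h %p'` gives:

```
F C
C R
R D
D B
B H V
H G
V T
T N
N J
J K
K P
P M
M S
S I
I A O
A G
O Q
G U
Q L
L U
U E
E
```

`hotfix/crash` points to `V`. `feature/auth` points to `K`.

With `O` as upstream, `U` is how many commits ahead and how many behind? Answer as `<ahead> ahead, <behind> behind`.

Reachable from U: {E, U}.
Reachable from O: {E, L, O, Q, U}.
Only in U's history (ahead): {} — 0.
Only in O's history (behind): {L, O, Q} — 3.

0 ahead, 3 behind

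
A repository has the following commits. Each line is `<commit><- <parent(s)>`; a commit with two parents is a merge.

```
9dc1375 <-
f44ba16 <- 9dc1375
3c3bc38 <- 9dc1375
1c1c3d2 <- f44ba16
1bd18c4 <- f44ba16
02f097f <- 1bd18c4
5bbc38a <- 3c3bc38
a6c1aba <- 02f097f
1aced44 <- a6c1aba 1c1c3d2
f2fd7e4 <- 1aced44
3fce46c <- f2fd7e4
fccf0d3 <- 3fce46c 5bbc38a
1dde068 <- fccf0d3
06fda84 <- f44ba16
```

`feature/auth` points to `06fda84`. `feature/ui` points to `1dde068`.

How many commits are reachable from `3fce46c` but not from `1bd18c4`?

Reachable from 3fce46c: {02f097f, 1aced44, 1bd18c4, 1c1c3d2, 3fce46c, 9dc1375, a6c1aba, f2fd7e4, f44ba16}.
Reachable from 1bd18c4: {1bd18c4, 9dc1375, f44ba16}.
In 3fce46c's history but not 1bd18c4's: {02f097f, 1aced44, 1c1c3d2, 3fce46c, a6c1aba, f2fd7e4} — 6 commits.

6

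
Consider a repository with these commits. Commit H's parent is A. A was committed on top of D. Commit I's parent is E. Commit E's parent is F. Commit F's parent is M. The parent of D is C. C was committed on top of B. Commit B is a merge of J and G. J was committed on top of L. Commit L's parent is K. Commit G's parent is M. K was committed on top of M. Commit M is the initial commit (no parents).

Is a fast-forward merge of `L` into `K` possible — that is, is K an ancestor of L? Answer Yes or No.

Yes

A fast-forward from K to L is possible iff K is an ancestor of L.
Ancestors of L: {K, L, M}.
K is among them, so fast-forward is possible.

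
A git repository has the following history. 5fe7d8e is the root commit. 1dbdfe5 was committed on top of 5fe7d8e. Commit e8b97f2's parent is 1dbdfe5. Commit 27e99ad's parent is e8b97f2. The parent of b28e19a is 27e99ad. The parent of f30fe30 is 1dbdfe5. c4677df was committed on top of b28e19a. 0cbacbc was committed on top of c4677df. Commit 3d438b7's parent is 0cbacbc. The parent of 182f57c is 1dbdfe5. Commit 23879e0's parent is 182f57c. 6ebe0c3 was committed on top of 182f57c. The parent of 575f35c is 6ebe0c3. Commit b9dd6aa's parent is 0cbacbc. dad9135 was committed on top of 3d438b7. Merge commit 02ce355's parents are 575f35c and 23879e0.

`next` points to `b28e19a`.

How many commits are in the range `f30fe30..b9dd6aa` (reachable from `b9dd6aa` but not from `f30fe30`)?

Reachable from b9dd6aa: {0cbacbc, 1dbdfe5, 27e99ad, 5fe7d8e, b28e19a, b9dd6aa, c4677df, e8b97f2}.
Reachable from f30fe30: {1dbdfe5, 5fe7d8e, f30fe30}.
In b9dd6aa's history but not f30fe30's: {0cbacbc, 27e99ad, b28e19a, b9dd6aa, c4677df, e8b97f2} — 6 commits.

6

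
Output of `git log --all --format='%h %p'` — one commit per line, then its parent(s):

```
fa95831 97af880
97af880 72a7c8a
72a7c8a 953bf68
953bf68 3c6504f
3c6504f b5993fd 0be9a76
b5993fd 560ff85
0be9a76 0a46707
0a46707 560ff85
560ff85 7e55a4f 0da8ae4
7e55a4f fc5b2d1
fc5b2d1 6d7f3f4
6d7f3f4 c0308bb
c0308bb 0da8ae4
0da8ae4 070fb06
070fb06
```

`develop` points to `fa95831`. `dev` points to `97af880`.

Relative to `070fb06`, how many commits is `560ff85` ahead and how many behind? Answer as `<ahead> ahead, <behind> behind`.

6 ahead, 0 behind

Reachable from 560ff85: {070fb06, 0da8ae4, 560ff85, 6d7f3f4, 7e55a4f, c0308bb, fc5b2d1}.
Reachable from 070fb06: {070fb06}.
Only in 560ff85's history (ahead): {0da8ae4, 560ff85, 6d7f3f4, 7e55a4f, c0308bb, fc5b2d1} — 6.
Only in 070fb06's history (behind): {} — 0.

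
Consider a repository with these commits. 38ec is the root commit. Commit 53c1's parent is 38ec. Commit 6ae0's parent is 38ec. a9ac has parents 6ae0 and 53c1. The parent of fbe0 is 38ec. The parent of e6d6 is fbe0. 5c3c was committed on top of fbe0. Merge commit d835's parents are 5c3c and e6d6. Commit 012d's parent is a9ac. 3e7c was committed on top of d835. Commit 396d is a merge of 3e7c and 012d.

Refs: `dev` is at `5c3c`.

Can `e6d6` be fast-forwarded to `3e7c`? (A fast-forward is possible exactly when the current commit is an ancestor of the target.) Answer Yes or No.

A fast-forward from e6d6 to 3e7c is possible iff e6d6 is an ancestor of 3e7c.
Ancestors of 3e7c: {38ec, 3e7c, 5c3c, d835, e6d6, fbe0}.
e6d6 is among them, so fast-forward is possible.

Yes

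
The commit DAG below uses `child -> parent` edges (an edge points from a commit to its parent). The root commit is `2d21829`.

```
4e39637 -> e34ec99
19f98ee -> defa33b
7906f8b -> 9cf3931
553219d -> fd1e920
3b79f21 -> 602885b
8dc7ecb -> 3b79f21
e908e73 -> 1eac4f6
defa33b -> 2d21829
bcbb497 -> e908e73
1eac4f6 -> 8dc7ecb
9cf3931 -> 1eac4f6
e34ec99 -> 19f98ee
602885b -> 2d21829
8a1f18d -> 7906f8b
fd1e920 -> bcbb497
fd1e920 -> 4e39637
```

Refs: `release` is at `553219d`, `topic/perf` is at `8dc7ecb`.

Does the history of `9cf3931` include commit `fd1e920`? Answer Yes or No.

No

Ancestors of 9cf3931: {1eac4f6, 2d21829, 3b79f21, 602885b, 8dc7ecb, 9cf3931}.
fd1e920 is not in that set, so it is not an ancestor of 9cf3931.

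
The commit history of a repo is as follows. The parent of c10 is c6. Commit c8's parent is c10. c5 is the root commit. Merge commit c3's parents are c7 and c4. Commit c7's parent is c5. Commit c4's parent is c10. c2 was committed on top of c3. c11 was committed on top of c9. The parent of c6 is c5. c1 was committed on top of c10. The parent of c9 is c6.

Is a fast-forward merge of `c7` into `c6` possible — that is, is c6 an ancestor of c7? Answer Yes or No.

A fast-forward from c6 to c7 is possible iff c6 is an ancestor of c7.
Ancestors of c7: {c5, c7}.
c6 is not among them, so fast-forward is not possible.

No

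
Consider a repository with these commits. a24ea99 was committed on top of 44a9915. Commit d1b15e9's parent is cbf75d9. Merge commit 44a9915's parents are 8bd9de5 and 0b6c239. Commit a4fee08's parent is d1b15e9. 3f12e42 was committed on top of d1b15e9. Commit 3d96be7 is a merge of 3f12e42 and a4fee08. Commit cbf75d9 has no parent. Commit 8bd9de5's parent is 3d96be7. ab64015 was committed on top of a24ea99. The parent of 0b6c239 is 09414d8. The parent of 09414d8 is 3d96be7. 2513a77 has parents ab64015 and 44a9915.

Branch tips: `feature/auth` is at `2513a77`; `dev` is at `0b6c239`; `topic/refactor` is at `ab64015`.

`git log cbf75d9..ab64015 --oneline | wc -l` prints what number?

10

Reachable from ab64015: {09414d8, 0b6c239, 3d96be7, 3f12e42, 44a9915, 8bd9de5, a24ea99, a4fee08, ab64015, cbf75d9, d1b15e9}.
Reachable from cbf75d9: {cbf75d9}.
In ab64015's history but not cbf75d9's: {09414d8, 0b6c239, 3d96be7, 3f12e42, 44a9915, 8bd9de5, a24ea99, a4fee08, ab64015, d1b15e9} — 10 commits.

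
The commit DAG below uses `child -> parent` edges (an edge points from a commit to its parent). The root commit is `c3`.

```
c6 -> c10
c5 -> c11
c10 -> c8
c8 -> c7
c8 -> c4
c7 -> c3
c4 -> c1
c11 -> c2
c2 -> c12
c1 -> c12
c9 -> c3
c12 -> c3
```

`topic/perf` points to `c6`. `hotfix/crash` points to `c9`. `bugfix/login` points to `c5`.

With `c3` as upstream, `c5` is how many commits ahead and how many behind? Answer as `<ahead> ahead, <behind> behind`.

Reachable from c5: {c11, c12, c2, c3, c5}.
Reachable from c3: {c3}.
Only in c5's history (ahead): {c11, c12, c2, c5} — 4.
Only in c3's history (behind): {} — 0.

4 ahead, 0 behind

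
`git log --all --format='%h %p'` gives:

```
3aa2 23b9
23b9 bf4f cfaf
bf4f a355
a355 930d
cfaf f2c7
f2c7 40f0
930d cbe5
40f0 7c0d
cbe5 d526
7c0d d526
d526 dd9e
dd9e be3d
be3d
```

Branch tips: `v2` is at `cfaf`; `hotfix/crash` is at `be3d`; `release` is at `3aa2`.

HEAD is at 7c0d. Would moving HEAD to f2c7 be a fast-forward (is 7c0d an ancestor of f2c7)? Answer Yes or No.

Yes

A fast-forward from 7c0d to f2c7 is possible iff 7c0d is an ancestor of f2c7.
Ancestors of f2c7: {40f0, 7c0d, be3d, d526, dd9e, f2c7}.
7c0d is among them, so fast-forward is possible.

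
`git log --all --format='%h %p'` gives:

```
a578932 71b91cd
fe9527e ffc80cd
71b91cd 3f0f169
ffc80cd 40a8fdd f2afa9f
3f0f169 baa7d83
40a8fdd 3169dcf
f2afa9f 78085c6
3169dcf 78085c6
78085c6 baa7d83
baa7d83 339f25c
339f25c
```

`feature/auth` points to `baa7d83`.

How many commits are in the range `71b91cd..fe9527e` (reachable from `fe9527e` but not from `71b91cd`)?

6

Reachable from fe9527e: {3169dcf, 339f25c, 40a8fdd, 78085c6, baa7d83, f2afa9f, fe9527e, ffc80cd}.
Reachable from 71b91cd: {339f25c, 3f0f169, 71b91cd, baa7d83}.
In fe9527e's history but not 71b91cd's: {3169dcf, 40a8fdd, 78085c6, f2afa9f, fe9527e, ffc80cd} — 6 commits.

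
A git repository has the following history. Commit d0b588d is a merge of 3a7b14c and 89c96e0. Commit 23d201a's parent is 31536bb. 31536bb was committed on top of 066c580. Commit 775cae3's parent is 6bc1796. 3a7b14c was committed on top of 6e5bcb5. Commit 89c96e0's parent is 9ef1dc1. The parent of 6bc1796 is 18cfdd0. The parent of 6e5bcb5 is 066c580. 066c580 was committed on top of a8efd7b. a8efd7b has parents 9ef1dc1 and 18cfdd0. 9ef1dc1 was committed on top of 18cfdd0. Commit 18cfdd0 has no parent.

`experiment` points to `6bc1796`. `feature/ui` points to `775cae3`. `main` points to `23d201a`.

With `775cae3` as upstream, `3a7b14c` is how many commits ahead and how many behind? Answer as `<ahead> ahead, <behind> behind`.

5 ahead, 2 behind

Reachable from 3a7b14c: {066c580, 18cfdd0, 3a7b14c, 6e5bcb5, 9ef1dc1, a8efd7b}.
Reachable from 775cae3: {18cfdd0, 6bc1796, 775cae3}.
Only in 3a7b14c's history (ahead): {066c580, 3a7b14c, 6e5bcb5, 9ef1dc1, a8efd7b} — 5.
Only in 775cae3's history (behind): {6bc1796, 775cae3} — 2.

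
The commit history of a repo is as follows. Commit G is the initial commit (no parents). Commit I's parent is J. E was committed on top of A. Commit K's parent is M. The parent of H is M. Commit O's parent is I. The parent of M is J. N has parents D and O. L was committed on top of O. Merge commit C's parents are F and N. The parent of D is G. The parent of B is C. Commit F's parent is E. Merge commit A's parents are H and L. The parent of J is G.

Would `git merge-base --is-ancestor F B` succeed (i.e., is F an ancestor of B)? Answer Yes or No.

Yes

Ancestors of B (commits reachable by following parents): {A, B, C, D, E, F, G, H, I, J, L, M, N, O}.
F is in that set, so it is an ancestor of B.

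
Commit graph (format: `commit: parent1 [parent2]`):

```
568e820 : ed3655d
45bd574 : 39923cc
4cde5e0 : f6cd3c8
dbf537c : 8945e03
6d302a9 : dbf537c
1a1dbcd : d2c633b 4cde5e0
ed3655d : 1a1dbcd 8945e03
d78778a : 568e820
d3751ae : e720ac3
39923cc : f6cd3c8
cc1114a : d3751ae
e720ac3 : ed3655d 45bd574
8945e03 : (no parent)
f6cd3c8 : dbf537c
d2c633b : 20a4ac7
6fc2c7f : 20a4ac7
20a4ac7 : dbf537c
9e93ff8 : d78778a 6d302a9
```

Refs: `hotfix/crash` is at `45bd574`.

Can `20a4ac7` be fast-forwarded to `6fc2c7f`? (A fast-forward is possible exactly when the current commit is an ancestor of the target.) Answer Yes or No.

Yes

A fast-forward from 20a4ac7 to 6fc2c7f is possible iff 20a4ac7 is an ancestor of 6fc2c7f.
Ancestors of 6fc2c7f: {20a4ac7, 6fc2c7f, 8945e03, dbf537c}.
20a4ac7 is among them, so fast-forward is possible.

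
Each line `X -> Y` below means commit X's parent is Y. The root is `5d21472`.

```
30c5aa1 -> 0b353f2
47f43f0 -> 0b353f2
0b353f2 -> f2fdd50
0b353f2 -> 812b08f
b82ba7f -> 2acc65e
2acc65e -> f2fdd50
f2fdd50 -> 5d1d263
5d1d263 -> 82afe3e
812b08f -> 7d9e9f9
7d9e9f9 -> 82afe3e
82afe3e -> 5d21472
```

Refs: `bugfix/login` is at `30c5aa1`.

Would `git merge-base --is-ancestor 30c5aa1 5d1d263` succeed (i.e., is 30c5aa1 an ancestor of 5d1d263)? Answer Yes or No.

Ancestors of 5d1d263: {5d1d263, 5d21472, 82afe3e}.
30c5aa1 is not in that set, so it is not an ancestor of 5d1d263.

No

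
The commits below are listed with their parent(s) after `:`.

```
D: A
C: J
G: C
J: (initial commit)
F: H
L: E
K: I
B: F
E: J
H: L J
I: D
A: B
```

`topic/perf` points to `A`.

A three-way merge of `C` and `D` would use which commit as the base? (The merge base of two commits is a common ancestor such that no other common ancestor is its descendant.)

Ancestors of C: {C, J}.
Ancestors of D: {A, B, D, E, F, H, J, L}.
Common ancestors: {J}.
The only common ancestor is J, so it is the merge base.

J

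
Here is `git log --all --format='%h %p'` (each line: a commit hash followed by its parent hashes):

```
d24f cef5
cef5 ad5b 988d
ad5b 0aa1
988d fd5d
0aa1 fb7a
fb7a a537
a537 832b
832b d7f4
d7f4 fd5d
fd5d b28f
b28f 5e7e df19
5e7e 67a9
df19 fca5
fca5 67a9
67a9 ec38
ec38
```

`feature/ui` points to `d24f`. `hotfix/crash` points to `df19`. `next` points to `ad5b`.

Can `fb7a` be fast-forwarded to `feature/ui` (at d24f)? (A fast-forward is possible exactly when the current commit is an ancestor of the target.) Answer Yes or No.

A fast-forward from fb7a to d24f is possible iff fb7a is an ancestor of d24f.
Ancestors of d24f: {0aa1, 5e7e, 67a9, 832b, 988d, a537, ad5b, b28f, cef5, d24f, d7f4, df19, ec38, fb7a, fca5, fd5d}.
fb7a is among them, so fast-forward is possible.

Yes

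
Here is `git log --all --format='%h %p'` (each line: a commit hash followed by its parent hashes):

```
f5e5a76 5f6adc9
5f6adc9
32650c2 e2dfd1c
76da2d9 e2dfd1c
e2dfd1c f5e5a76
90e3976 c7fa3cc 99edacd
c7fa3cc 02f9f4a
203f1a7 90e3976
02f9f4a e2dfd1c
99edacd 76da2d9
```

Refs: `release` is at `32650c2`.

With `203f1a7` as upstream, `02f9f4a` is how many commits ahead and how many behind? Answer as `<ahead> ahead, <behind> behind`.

0 ahead, 5 behind

Reachable from 02f9f4a: {02f9f4a, 5f6adc9, e2dfd1c, f5e5a76}.
Reachable from 203f1a7: {02f9f4a, 203f1a7, 5f6adc9, 76da2d9, 90e3976, 99edacd, c7fa3cc, e2dfd1c, f5e5a76}.
Only in 02f9f4a's history (ahead): {} — 0.
Only in 203f1a7's history (behind): {203f1a7, 76da2d9, 90e3976, 99edacd, c7fa3cc} — 5.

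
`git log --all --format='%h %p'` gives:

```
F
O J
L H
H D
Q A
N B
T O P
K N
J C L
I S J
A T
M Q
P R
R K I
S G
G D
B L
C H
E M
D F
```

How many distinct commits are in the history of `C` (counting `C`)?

Walking parent pointers from C: reachable set = {C, D, F, H}.
That is 4 commits.

4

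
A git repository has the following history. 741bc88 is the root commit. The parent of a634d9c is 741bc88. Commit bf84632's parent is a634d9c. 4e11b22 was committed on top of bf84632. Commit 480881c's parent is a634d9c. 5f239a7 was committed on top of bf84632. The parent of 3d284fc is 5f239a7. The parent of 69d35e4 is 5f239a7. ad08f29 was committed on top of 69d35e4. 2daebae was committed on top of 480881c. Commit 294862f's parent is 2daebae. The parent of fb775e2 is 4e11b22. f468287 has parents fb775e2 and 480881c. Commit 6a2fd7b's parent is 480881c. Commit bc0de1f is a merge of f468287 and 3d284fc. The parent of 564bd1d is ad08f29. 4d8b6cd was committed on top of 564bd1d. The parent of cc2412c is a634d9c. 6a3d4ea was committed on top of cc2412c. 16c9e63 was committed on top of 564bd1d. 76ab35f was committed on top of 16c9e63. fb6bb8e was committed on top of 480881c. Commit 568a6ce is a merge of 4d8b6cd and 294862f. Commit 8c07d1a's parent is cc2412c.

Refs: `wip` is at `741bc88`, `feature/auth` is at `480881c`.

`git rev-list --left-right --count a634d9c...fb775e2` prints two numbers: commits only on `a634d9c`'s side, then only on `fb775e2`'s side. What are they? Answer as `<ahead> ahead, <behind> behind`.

Reachable from a634d9c: {741bc88, a634d9c}.
Reachable from fb775e2: {4e11b22, 741bc88, a634d9c, bf84632, fb775e2}.
Only in a634d9c's history (ahead): {} — 0.
Only in fb775e2's history (behind): {4e11b22, bf84632, fb775e2} — 3.

0 ahead, 3 behind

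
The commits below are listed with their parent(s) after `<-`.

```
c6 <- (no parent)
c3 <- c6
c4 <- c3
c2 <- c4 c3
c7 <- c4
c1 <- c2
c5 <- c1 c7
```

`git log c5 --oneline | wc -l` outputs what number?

7

Walking parent pointers from c5: reachable set = {c1, c2, c3, c4, c5, c6, c7}.
That is 7 commits.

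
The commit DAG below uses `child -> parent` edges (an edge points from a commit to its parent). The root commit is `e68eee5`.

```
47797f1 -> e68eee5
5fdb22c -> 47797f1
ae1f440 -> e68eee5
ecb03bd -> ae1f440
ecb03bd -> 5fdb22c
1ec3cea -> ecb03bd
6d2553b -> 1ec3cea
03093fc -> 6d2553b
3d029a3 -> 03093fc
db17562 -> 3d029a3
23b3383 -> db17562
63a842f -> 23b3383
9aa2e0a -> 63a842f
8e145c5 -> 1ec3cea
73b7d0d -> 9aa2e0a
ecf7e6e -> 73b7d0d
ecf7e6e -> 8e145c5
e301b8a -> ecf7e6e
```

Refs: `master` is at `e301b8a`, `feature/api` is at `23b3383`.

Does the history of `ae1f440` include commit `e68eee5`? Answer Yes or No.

Yes

Ancestors of ae1f440 (commits reachable by following parents): {ae1f440, e68eee5}.
e68eee5 is in that set, so it is an ancestor of ae1f440.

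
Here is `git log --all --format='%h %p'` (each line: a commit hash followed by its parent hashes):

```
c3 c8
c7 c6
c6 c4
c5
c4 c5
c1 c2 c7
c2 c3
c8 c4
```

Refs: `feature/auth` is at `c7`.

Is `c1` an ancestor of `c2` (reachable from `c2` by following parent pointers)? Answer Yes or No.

No

Ancestors of c2: {c2, c3, c4, c5, c8}.
c1 is not in that set, so it is not an ancestor of c2.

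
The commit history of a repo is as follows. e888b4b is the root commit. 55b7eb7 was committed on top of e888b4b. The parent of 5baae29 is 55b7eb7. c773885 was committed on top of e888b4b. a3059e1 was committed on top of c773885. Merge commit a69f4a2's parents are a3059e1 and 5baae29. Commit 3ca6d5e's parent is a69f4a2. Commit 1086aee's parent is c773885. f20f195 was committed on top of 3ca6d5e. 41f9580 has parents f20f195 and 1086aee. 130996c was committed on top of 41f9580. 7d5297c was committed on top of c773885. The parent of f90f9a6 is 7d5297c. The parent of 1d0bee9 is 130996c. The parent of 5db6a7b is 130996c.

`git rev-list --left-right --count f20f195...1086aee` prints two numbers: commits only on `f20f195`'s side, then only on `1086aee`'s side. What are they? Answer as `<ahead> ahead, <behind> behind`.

6 ahead, 1 behind

Reachable from f20f195: {3ca6d5e, 55b7eb7, 5baae29, a3059e1, a69f4a2, c773885, e888b4b, f20f195}.
Reachable from 1086aee: {1086aee, c773885, e888b4b}.
Only in f20f195's history (ahead): {3ca6d5e, 55b7eb7, 5baae29, a3059e1, a69f4a2, f20f195} — 6.
Only in 1086aee's history (behind): {1086aee} — 1.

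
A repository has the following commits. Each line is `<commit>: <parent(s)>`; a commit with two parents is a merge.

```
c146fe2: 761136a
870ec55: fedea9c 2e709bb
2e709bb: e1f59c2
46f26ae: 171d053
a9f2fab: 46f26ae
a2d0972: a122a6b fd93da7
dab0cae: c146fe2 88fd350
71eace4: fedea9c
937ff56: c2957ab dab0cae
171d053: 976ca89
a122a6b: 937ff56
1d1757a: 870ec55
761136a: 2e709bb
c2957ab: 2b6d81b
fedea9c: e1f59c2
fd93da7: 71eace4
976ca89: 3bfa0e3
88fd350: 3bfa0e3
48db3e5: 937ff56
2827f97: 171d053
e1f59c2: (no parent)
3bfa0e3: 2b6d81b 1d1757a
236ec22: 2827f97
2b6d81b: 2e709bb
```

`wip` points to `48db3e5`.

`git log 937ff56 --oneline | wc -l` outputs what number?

Walking parent pointers from 937ff56: reachable set = {1d1757a, 2b6d81b, 2e709bb, 3bfa0e3, 761136a, 870ec55, 88fd350, 937ff56, c146fe2, c2957ab, dab0cae, e1f59c2, fedea9c}.
That is 13 commits.

13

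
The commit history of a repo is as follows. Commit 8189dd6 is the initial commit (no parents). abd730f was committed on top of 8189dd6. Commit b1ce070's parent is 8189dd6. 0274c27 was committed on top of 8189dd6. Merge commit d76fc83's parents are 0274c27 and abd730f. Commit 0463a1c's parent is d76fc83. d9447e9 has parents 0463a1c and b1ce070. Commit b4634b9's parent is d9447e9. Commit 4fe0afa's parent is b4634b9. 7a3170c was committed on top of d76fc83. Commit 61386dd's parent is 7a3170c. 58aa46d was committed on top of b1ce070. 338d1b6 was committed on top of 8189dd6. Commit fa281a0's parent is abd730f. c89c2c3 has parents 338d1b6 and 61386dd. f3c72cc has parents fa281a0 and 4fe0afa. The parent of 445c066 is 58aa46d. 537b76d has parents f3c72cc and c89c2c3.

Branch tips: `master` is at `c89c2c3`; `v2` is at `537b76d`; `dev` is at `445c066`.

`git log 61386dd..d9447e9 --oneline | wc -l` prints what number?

3

Reachable from d9447e9: {0274c27, 0463a1c, 8189dd6, abd730f, b1ce070, d76fc83, d9447e9}.
Reachable from 61386dd: {0274c27, 61386dd, 7a3170c, 8189dd6, abd730f, d76fc83}.
In d9447e9's history but not 61386dd's: {0463a1c, b1ce070, d9447e9} — 3 commits.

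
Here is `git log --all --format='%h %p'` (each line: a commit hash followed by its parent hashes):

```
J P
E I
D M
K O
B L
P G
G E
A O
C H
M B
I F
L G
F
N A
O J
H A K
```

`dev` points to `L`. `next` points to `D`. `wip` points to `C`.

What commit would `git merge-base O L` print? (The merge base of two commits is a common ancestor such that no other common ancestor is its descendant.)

Ancestors of O: {E, F, G, I, J, O, P}.
Ancestors of L: {E, F, G, I, L}.
Common ancestors: {E, F, G, I}.
Among these, G is not an ancestor of any other common ancestor — it is the merge base.

G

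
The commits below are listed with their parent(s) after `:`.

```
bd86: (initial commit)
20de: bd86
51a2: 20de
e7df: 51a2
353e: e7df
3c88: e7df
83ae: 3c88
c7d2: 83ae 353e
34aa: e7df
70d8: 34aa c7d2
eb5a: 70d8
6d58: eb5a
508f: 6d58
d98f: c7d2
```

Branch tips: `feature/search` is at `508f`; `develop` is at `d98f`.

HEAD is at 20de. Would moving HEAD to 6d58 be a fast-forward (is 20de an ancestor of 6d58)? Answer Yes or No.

Yes

A fast-forward from 20de to 6d58 is possible iff 20de is an ancestor of 6d58.
Ancestors of 6d58: {20de, 34aa, 353e, 3c88, 51a2, 6d58, 70d8, 83ae, bd86, c7d2, e7df, eb5a}.
20de is among them, so fast-forward is possible.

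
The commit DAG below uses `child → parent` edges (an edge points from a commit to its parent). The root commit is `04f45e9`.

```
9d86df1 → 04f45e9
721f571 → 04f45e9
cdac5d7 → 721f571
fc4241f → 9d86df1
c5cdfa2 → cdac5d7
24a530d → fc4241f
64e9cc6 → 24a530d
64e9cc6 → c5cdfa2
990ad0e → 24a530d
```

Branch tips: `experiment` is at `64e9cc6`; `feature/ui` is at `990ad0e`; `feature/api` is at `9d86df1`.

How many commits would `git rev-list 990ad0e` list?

5

Walking parent pointers from 990ad0e: reachable set = {04f45e9, 24a530d, 990ad0e, 9d86df1, fc4241f}.
That is 5 commits.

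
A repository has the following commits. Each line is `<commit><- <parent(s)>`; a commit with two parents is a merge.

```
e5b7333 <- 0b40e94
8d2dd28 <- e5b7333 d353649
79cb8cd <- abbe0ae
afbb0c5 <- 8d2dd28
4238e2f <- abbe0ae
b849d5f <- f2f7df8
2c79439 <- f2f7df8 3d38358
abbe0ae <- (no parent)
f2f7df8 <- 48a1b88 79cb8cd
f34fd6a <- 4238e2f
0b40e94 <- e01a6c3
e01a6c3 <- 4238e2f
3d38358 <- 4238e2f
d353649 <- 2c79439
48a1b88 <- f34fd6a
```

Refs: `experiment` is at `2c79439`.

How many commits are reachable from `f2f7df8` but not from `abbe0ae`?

5

Reachable from f2f7df8: {4238e2f, 48a1b88, 79cb8cd, abbe0ae, f2f7df8, f34fd6a}.
Reachable from abbe0ae: {abbe0ae}.
In f2f7df8's history but not abbe0ae's: {4238e2f, 48a1b88, 79cb8cd, f2f7df8, f34fd6a} — 5 commits.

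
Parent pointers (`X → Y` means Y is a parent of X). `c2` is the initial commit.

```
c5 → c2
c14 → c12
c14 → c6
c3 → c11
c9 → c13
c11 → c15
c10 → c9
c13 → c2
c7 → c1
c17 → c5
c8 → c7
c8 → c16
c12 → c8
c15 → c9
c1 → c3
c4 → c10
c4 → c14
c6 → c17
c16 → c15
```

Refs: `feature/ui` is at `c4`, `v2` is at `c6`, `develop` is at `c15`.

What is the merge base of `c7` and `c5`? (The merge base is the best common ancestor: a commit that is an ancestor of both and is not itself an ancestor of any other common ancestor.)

c2

Ancestors of c7: {c1, c11, c13, c15, c2, c3, c7, c9}.
Ancestors of c5: {c2, c5}.
Common ancestors: {c2}.
The only common ancestor is c2, so it is the merge base.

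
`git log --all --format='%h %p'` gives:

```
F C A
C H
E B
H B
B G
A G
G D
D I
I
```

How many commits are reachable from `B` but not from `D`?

2

Reachable from B: {B, D, G, I}.
Reachable from D: {D, I}.
In B's history but not D's: {B, G} — 2 commits.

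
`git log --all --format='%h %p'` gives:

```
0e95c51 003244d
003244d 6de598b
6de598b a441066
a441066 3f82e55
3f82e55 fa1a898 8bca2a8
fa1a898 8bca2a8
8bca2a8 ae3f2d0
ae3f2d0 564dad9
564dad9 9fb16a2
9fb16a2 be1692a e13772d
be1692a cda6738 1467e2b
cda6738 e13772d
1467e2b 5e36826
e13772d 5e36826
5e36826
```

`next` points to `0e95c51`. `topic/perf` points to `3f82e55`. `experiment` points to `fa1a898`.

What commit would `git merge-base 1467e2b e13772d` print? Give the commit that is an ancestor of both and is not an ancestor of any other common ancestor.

5e36826

Ancestors of 1467e2b: {1467e2b, 5e36826}.
Ancestors of e13772d: {5e36826, e13772d}.
Common ancestors: {5e36826}.
The only common ancestor is 5e36826, so it is the merge base.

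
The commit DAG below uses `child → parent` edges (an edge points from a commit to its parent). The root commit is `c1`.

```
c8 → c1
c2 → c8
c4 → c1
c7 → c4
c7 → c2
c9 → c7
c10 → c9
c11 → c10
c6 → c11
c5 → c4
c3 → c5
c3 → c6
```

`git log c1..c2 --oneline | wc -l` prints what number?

Reachable from c2: {c1, c2, c8}.
Reachable from c1: {c1}.
In c2's history but not c1's: {c2, c8} — 2 commits.

2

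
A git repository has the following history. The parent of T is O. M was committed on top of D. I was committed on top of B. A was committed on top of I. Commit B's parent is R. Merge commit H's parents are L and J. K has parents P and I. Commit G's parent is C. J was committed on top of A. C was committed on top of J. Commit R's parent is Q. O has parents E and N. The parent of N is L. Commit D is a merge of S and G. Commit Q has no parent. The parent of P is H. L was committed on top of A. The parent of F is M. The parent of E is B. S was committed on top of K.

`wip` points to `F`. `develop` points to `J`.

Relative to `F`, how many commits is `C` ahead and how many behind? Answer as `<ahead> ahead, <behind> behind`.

Reachable from C: {A, B, C, I, J, Q, R}.
Reachable from F: {A, B, C, D, F, G, H, I, J, K, L, M, P, Q, R, S}.
Only in C's history (ahead): {} — 0.
Only in F's history (behind): {D, F, G, H, K, L, M, P, S} — 9.

0 ahead, 9 behind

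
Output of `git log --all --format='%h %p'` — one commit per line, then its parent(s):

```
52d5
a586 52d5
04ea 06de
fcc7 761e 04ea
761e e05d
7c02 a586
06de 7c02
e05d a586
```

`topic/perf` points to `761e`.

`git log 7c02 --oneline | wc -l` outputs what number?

3

Walking parent pointers from 7c02: reachable set = {52d5, 7c02, a586}.
That is 3 commits.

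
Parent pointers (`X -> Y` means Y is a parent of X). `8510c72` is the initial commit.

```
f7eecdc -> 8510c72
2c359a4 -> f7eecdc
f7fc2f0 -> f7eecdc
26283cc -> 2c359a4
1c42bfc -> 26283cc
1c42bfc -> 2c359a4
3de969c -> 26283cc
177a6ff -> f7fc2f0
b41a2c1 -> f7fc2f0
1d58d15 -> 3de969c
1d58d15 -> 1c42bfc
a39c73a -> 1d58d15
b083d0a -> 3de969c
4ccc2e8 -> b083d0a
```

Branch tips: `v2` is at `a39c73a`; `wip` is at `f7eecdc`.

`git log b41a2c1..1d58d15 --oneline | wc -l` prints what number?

Reachable from 1d58d15: {1c42bfc, 1d58d15, 26283cc, 2c359a4, 3de969c, 8510c72, f7eecdc}.
Reachable from b41a2c1: {8510c72, b41a2c1, f7eecdc, f7fc2f0}.
In 1d58d15's history but not b41a2c1's: {1c42bfc, 1d58d15, 26283cc, 2c359a4, 3de969c} — 5 commits.

5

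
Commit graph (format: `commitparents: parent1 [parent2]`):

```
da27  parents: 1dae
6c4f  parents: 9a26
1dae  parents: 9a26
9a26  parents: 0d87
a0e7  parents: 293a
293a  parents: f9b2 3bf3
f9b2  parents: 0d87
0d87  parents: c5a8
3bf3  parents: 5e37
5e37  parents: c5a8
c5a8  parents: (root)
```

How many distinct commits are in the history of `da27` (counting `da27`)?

Walking parent pointers from da27: reachable set = {0d87, 1dae, 9a26, c5a8, da27}.
That is 5 commits.

5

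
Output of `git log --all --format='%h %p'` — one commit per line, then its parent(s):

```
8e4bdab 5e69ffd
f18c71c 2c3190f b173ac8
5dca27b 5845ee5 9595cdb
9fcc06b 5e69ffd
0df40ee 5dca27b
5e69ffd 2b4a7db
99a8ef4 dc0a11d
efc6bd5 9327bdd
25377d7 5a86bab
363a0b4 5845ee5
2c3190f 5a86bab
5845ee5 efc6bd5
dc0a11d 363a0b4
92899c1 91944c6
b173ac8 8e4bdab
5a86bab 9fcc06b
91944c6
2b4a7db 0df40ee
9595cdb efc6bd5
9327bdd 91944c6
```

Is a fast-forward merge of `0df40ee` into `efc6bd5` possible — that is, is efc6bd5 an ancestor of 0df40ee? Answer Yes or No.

Yes

A fast-forward from efc6bd5 to 0df40ee is possible iff efc6bd5 is an ancestor of 0df40ee.
Ancestors of 0df40ee: {0df40ee, 5845ee5, 5dca27b, 91944c6, 9327bdd, 9595cdb, efc6bd5}.
efc6bd5 is among them, so fast-forward is possible.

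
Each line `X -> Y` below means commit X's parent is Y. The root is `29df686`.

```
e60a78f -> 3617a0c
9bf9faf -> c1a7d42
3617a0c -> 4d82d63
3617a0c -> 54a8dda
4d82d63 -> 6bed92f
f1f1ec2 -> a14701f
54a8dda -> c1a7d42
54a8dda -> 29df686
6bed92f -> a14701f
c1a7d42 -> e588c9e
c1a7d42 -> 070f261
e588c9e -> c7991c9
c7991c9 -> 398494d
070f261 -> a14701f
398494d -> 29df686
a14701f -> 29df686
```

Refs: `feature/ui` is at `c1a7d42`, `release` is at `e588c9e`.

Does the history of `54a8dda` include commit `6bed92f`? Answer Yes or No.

No

Ancestors of 54a8dda: {070f261, 29df686, 398494d, 54a8dda, a14701f, c1a7d42, c7991c9, e588c9e}.
6bed92f is not in that set, so it is not an ancestor of 54a8dda.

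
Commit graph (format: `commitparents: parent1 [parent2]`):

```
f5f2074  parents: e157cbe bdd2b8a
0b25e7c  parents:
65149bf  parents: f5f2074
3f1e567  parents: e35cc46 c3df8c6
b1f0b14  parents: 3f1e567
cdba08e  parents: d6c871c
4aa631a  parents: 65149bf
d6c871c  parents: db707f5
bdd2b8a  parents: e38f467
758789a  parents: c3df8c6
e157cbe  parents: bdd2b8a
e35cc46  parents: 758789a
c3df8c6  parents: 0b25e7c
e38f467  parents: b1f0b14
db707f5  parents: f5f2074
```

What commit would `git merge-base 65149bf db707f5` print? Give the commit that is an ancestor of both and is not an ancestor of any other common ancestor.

Ancestors of 65149bf: {0b25e7c, 3f1e567, 65149bf, 758789a, b1f0b14, bdd2b8a, c3df8c6, e157cbe, e35cc46, e38f467, f5f2074}.
Ancestors of db707f5: {0b25e7c, 3f1e567, 758789a, b1f0b14, bdd2b8a, c3df8c6, db707f5, e157cbe, e35cc46, e38f467, f5f2074}.
Common ancestors: {0b25e7c, 3f1e567, 758789a, b1f0b14, bdd2b8a, c3df8c6, e157cbe, e35cc46, e38f467, f5f2074}.
Among these, f5f2074 is not an ancestor of any other common ancestor — it is the merge base.

f5f2074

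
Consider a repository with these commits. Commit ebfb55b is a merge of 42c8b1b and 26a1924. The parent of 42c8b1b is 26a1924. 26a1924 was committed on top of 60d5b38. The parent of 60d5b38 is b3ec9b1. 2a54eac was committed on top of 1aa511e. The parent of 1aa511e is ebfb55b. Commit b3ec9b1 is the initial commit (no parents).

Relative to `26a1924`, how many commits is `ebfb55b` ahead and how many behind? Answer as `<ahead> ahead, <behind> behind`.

Reachable from ebfb55b: {26a1924, 42c8b1b, 60d5b38, b3ec9b1, ebfb55b}.
Reachable from 26a1924: {26a1924, 60d5b38, b3ec9b1}.
Only in ebfb55b's history (ahead): {42c8b1b, ebfb55b} — 2.
Only in 26a1924's history (behind): {} — 0.

2 ahead, 0 behind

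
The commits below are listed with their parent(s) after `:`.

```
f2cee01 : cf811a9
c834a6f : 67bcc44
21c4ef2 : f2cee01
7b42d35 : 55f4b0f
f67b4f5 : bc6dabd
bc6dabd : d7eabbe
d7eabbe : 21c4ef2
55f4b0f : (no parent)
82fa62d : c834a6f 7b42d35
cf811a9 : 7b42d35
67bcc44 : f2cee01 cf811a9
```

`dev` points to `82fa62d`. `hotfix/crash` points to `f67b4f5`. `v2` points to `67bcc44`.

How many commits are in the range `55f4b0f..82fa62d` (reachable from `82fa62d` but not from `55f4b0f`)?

Reachable from 82fa62d: {55f4b0f, 67bcc44, 7b42d35, 82fa62d, c834a6f, cf811a9, f2cee01}.
Reachable from 55f4b0f: {55f4b0f}.
In 82fa62d's history but not 55f4b0f's: {67bcc44, 7b42d35, 82fa62d, c834a6f, cf811a9, f2cee01} — 6 commits.

6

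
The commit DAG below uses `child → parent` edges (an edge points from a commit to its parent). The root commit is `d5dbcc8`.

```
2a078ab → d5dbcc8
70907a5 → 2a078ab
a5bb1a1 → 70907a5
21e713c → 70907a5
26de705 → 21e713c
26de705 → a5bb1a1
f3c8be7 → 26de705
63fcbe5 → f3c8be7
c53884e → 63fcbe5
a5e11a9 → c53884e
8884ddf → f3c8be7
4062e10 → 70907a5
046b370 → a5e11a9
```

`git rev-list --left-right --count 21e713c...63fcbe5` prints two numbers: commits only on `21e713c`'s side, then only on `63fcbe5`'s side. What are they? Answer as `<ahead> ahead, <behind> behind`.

Reachable from 21e713c: {21e713c, 2a078ab, 70907a5, d5dbcc8}.
Reachable from 63fcbe5: {21e713c, 26de705, 2a078ab, 63fcbe5, 70907a5, a5bb1a1, d5dbcc8, f3c8be7}.
Only in 21e713c's history (ahead): {} — 0.
Only in 63fcbe5's history (behind): {26de705, 63fcbe5, a5bb1a1, f3c8be7} — 4.

0 ahead, 4 behind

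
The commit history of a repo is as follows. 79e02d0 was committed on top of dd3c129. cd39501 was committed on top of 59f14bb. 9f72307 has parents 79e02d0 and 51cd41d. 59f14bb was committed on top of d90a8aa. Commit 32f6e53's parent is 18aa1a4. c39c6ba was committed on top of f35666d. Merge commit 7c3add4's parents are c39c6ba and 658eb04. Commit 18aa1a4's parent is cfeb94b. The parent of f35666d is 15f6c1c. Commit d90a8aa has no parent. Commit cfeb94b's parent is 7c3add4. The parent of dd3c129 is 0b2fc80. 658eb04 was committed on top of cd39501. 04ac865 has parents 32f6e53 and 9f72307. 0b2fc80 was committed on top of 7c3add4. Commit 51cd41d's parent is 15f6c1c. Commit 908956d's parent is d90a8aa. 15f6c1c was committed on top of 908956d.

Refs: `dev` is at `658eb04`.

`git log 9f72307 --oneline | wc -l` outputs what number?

Walking parent pointers from 9f72307: reachable set = {0b2fc80, 15f6c1c, 51cd41d, 59f14bb, 658eb04, 79e02d0, 7c3add4, 908956d, 9f72307, c39c6ba, cd39501, d90a8aa, dd3c129, f35666d}.
That is 14 commits.

14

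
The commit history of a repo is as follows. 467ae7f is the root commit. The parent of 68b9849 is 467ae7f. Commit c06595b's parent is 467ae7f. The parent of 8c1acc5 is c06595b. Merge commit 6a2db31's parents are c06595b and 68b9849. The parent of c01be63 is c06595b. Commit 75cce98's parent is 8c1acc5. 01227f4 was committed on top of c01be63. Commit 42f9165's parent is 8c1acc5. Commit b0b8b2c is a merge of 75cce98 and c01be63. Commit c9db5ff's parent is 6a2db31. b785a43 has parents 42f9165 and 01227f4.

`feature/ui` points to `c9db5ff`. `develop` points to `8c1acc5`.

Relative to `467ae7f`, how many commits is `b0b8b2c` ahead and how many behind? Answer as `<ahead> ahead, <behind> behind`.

5 ahead, 0 behind

Reachable from b0b8b2c: {467ae7f, 75cce98, 8c1acc5, b0b8b2c, c01be63, c06595b}.
Reachable from 467ae7f: {467ae7f}.
Only in b0b8b2c's history (ahead): {75cce98, 8c1acc5, b0b8b2c, c01be63, c06595b} — 5.
Only in 467ae7f's history (behind): {} — 0.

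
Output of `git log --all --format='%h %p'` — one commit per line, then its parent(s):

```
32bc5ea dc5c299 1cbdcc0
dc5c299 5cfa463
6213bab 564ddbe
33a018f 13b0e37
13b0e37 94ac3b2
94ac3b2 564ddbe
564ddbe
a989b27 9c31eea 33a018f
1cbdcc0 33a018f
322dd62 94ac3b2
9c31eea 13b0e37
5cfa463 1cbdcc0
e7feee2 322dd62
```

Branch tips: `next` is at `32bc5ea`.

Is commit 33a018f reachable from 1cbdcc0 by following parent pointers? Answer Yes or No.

Yes

Ancestors of 1cbdcc0 (commits reachable by following parents): {13b0e37, 1cbdcc0, 33a018f, 564ddbe, 94ac3b2}.
33a018f is in that set, so it is an ancestor of 1cbdcc0.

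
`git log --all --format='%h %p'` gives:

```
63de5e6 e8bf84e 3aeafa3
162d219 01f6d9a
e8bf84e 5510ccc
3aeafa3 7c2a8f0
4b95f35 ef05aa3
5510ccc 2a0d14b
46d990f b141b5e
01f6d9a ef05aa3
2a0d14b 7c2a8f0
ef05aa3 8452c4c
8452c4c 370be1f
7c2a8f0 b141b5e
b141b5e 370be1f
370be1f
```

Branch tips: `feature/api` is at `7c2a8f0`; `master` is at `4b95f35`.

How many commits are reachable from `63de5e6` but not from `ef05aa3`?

Reachable from 63de5e6: {2a0d14b, 370be1f, 3aeafa3, 5510ccc, 63de5e6, 7c2a8f0, b141b5e, e8bf84e}.
Reachable from ef05aa3: {370be1f, 8452c4c, ef05aa3}.
In 63de5e6's history but not ef05aa3's: {2a0d14b, 3aeafa3, 5510ccc, 63de5e6, 7c2a8f0, b141b5e, e8bf84e} — 7 commits.

7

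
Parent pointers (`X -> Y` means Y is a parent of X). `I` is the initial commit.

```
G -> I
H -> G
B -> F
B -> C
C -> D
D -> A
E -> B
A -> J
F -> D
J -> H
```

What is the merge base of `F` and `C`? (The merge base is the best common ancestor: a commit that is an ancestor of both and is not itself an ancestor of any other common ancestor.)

D

Ancestors of F: {A, D, F, G, H, I, J}.
Ancestors of C: {A, C, D, G, H, I, J}.
Common ancestors: {A, D, G, H, I, J}.
Among these, D is not an ancestor of any other common ancestor — it is the merge base.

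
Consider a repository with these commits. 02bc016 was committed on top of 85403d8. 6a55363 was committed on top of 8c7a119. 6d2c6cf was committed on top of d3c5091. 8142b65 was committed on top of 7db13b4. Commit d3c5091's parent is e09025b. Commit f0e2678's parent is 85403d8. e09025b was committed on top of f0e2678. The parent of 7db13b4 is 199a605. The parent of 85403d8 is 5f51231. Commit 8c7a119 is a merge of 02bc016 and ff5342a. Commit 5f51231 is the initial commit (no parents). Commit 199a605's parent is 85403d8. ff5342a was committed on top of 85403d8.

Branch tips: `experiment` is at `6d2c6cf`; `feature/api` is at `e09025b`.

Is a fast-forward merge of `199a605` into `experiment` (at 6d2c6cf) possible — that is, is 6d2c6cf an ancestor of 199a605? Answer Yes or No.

A fast-forward from 6d2c6cf to 199a605 is possible iff 6d2c6cf is an ancestor of 199a605.
Ancestors of 199a605: {199a605, 5f51231, 85403d8}.
6d2c6cf is not among them, so fast-forward is not possible.

No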